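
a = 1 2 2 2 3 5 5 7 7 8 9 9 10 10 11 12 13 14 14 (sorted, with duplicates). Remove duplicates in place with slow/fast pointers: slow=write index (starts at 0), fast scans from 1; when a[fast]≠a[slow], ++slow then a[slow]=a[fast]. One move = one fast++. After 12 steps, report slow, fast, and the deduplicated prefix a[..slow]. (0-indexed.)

slow=0 fast=1: a[fast]=2≠a[slow]=1 write a[1]=2, slow++,fast++
slow=1 fast=2: a[fast]=2=a[slow] dup, fast++
slow=1 fast=3: a[fast]=2=a[slow] dup, fast++
slow=1 fast=4: a[fast]=3≠a[slow]=2 write a[2]=3, slow++,fast++
slow=2 fast=5: a[fast]=5≠a[slow]=3 write a[3]=5, slow++,fast++
slow=3 fast=6: a[fast]=5=a[slow] dup, fast++
slow=3 fast=7: a[fast]=7≠a[slow]=5 write a[4]=7, slow++,fast++
slow=4 fast=8: a[fast]=7=a[slow] dup, fast++
slow=4 fast=9: a[fast]=8≠a[slow]=7 write a[5]=8, slow++,fast++
slow=5 fast=10: a[fast]=9≠a[slow]=8 write a[6]=9, slow++,fast++
slow=6 fast=11: a[fast]=9=a[slow] dup, fast++
slow=6 fast=12: a[fast]=10≠a[slow]=9 write a[7]=10, slow++,fast++

slow=7, fast=13, prefix=[1, 2, 3, 5, 7, 8, 9, 10]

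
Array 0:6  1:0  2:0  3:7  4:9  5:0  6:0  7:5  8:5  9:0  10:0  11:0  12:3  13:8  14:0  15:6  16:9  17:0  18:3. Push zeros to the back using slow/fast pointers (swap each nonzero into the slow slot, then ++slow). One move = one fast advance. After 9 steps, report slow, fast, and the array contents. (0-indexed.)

slow=0 fast=0: a[fast]=6≠0 swap→a[0]=6, slow++,fast++
slow=1 fast=1: a[fast]=0, fast++
slow=1 fast=2: a[fast]=0, fast++
slow=1 fast=3: a[fast]=7≠0 swap→a[1]=7, slow++,fast++
slow=2 fast=4: a[fast]=9≠0 swap→a[2]=9, slow++,fast++
slow=3 fast=5: a[fast]=0, fast++
slow=3 fast=6: a[fast]=0, fast++
slow=3 fast=7: a[fast]=5≠0 swap→a[3]=5, slow++,fast++
slow=4 fast=8: a[fast]=5≠0 swap→a[4]=5, slow++,fast++

slow=5, fast=9, a=[6, 7, 9, 5, 5, 0, 0, 0, 0, 0, 0, 0, 3, 8, 0, 6, 9, 0, 3]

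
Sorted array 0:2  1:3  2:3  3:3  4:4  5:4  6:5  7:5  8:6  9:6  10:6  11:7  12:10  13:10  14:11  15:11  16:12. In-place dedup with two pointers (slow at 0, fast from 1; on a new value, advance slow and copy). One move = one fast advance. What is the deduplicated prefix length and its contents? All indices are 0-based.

length 9; prefix = [2, 3, 4, 5, 6, 7, 10, 11, 12]

(s=0,f=1) a[fast]=3≠a[slow]=2 write a[1]=3 → slow++,fast++
(s=1,f=2) a[fast]=3=a[slow] dup → fast++
(s=1,f=3) a[fast]=3=a[slow] dup → fast++
(s=1,f=4) a[fast]=4≠a[slow]=3 write a[2]=4 → slow++,fast++
(s=2,f=5) a[fast]=4=a[slow] dup → fast++
(s=2,f=6) a[fast]=5≠a[slow]=4 write a[3]=5 → slow++,fast++
(s=3,f=7) a[fast]=5=a[slow] dup → fast++
(s=3,f=8) a[fast]=6≠a[slow]=5 write a[4]=6 → slow++,fast++
(s=4,f=9) a[fast]=6=a[slow] dup → fast++
(s=4,f=10) a[fast]=6=a[slow] dup → fast++
(s=4,f=11) a[fast]=7≠a[slow]=6 write a[5]=7 → slow++,fast++
(s=5,f=12) a[fast]=10≠a[slow]=7 write a[6]=10 → slow++,fast++
(s=6,f=13) a[fast]=10=a[slow] dup → fast++
(s=6,f=14) a[fast]=11≠a[slow]=10 write a[7]=11 → slow++,fast++
(s=7,f=15) a[fast]=11=a[slow] dup → fast++
(s=7,f=16) a[fast]=12≠a[slow]=11 write a[8]=12 → slow++,fast++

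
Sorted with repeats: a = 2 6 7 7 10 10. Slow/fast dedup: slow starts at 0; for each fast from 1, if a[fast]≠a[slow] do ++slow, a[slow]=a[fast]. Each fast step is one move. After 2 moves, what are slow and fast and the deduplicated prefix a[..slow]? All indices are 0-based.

slow=2, fast=3, prefix=[2, 6, 7]

(s=0,f=1) a[fast]=6≠a[slow]=2 write a[1]=6 → slow++,fast++
(s=1,f=2) a[fast]=7≠a[slow]=6 write a[2]=7 → slow++,fast++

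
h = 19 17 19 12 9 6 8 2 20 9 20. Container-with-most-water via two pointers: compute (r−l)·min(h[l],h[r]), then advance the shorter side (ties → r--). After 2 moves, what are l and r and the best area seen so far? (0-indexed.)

l=2, r=10, best area=190

l=0 r=10: min(19,20)*10=190 best=190 *, l++
l=1 r=10: min(17,20)*9=153 best=190, l++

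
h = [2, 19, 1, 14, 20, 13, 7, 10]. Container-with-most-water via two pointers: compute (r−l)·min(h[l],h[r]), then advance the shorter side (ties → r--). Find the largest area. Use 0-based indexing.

max area = 60

l=0 r=7: min(2,10)*7=14 best=14 *, l++
l=1 r=7: min(19,10)*6=60 best=60 *, r--
l=1 r=6: min(19,7)*5=35 best=60, r--
l=1 r=5: min(19,13)*4=52 best=60, r--
l=1 r=4: min(19,20)*3=57 best=60, l++
l=2 r=4: min(1,20)*2=2 best=60, l++
l=3 r=4: min(14,20)*1=14 best=60, l++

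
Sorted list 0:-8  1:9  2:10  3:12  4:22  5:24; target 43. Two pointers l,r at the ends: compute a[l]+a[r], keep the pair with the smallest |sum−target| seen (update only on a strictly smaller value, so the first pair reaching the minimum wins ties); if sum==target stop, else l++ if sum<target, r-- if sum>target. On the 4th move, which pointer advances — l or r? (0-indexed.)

l

[0,5] -8+24=16 d=27 * → l++
[1,5] 9+24=33 d=10 * → l++
[2,5] 10+24=34 d=9 * → l++
[3,5] 12+24=36 d=7 * → l++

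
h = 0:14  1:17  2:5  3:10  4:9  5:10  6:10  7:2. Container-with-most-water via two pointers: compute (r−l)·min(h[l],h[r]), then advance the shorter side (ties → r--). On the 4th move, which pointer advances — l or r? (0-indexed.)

r

[0,7] min(14,2)*7=14 best=14 * → r--
[0,6] min(14,10)*6=60 best=60 * → r--
[0,5] min(14,10)*5=50 best=60 → r--
[0,4] min(14,9)*4=36 best=60 → r--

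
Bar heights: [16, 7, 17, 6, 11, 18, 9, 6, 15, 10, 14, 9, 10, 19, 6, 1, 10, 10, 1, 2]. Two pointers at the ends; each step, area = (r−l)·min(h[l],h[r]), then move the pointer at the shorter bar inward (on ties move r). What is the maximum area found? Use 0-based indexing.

max area = 208

l=0 r=19: min(16,2)*19=38 best=38 *, r--
l=0 r=18: min(16,1)*18=18 best=38, r--
l=0 r=17: min(16,10)*17=170 best=170 *, r--
l=0 r=16: min(16,10)*16=160 best=170, r--
l=0 r=15: min(16,1)*15=15 best=170, r--
l=0 r=14: min(16,6)*14=84 best=170, r--
l=0 r=13: min(16,19)*13=208 best=208 *, l++
l=1 r=13: min(7,19)*12=84 best=208, l++
l=2 r=13: min(17,19)*11=187 best=208, l++
l=3 r=13: min(6,19)*10=60 best=208, l++
l=4 r=13: min(11,19)*9=99 best=208, l++
l=5 r=13: min(18,19)*8=144 best=208, l++
l=6 r=13: min(9,19)*7=63 best=208, l++
l=7 r=13: min(6,19)*6=36 best=208, l++
l=8 r=13: min(15,19)*5=75 best=208, l++
l=9 r=13: min(10,19)*4=40 best=208, l++
l=10 r=13: min(14,19)*3=42 best=208, l++
l=11 r=13: min(9,19)*2=18 best=208, l++
l=12 r=13: min(10,19)*1=10 best=208, l++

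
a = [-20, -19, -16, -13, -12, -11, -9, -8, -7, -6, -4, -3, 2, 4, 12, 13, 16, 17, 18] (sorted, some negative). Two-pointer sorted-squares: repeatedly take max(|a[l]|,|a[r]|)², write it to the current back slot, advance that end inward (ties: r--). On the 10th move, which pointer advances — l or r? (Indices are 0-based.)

l

[0,18] |-20|>|18| out[18]=400 → l++
[1,18] |-19|>|18| out[17]=361 → l++
[2,18] |-16|<=|18| out[16]=324 → r--
[2,17] |-16|<=|17| out[15]=289 → r--
[2,16] |-16|<=|16| out[14]=256 → r--
[2,15] |-16|>|13| out[13]=256 → l++
[3,15] |-13|<=|13| out[12]=169 → r--
[3,14] |-13|>|12| out[11]=169 → l++
[4,14] |-12|<=|12| out[10]=144 → r--
[4,13] |-12|>|4| out[9]=144 → l++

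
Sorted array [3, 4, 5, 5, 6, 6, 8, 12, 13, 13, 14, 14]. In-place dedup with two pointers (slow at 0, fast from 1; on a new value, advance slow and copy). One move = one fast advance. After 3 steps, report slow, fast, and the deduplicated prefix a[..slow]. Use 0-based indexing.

slow=0 fast=1: a[fast]=4≠a[slow]=3 write a[1]=4, slow++,fast++
slow=1 fast=2: a[fast]=5≠a[slow]=4 write a[2]=5, slow++,fast++
slow=2 fast=3: a[fast]=5=a[slow] dup, fast++

slow=2, fast=4, prefix=[3, 4, 5]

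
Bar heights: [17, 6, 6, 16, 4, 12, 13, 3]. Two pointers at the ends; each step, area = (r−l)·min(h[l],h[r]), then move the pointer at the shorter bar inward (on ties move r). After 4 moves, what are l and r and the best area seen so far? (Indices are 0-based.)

[0,7] min(17,3)*7=21 best=21 * → r--
[0,6] min(17,13)*6=78 best=78 * → r--
[0,5] min(17,12)*5=60 best=78 → r--
[0,4] min(17,4)*4=16 best=78 → r--

l=0, r=3, best area=78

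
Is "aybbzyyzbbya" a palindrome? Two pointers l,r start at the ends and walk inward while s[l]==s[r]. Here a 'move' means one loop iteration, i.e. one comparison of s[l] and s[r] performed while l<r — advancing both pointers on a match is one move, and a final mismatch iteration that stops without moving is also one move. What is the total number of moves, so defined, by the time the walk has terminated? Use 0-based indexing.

l=0 r=11: 'a'=='a', l++,r--
l=1 r=10: 'y'=='y', l++,r--
l=2 r=9: 'b'=='b', l++,r--
l=3 r=8: 'b'=='b', l++,r--
l=4 r=7: 'z'=='z', l++,r--
l=5 r=6: 'y'=='y', l++,r--

6 moves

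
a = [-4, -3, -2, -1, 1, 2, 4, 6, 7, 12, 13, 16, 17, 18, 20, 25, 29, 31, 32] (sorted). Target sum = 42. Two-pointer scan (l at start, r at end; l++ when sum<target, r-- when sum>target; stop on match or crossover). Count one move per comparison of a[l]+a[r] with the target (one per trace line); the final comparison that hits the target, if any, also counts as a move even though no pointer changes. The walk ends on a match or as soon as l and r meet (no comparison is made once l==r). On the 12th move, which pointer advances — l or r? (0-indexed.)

l=0 r=18: -4+32=28 <42, l++
l=1 r=18: -3+32=29 <42, l++
l=2 r=18: -2+32=30 <42, l++
l=3 r=18: -1+32=31 <42, l++
l=4 r=18: 1+32=33 <42, l++
l=5 r=18: 2+32=34 <42, l++
l=6 r=18: 4+32=36 <42, l++
l=7 r=18: 6+32=38 <42, l++
l=8 r=18: 7+32=39 <42, l++
l=9 r=18: 12+32=44 >42, r--
l=9 r=17: 12+31=43 >42, r--
l=9 r=16: 12+29=41 <42, l++

l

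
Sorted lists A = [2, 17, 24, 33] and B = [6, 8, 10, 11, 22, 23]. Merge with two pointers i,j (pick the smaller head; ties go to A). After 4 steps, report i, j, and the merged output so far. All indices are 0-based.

i=1, j=3, merged so far=[2, 6, 8, 10]

[i=0,j=0] A[i]=2<=B[j]=6 take 2 → i++
[i=1,j=0] A[i]=17>B[j]=6 take 6 → j++
[i=1,j=1] A[i]=17>B[j]=8 take 8 → j++
[i=1,j=2] A[i]=17>B[j]=10 take 10 → j++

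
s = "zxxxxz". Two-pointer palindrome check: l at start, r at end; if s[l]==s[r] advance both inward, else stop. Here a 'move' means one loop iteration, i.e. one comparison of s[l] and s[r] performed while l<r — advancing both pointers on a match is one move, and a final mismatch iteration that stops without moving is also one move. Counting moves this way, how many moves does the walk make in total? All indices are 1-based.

l=1 r=6: 'z'=='z', l++,r--
l=2 r=5: 'x'=='x', l++,r--
l=3 r=4: 'x'=='x', l++,r--

3 moves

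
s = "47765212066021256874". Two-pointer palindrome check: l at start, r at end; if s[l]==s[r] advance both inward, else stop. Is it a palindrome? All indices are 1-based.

[1,20] '4'=='4' → l++,r--
[2,19] '7'=='7' → l++,r--
[3,18] '7'!='8' → stop

not a palindrome (mismatch at 3,18)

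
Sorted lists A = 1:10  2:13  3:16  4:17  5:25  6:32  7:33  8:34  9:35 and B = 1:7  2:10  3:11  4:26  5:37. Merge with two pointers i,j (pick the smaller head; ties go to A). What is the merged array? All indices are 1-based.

[7, 10, 10, 11, 13, 16, 17, 25, 26, 32, 33, 34, 35, 37]

[i=1,j=1] A[i]=10>B[j]=7 take 7 → j++
[i=1,j=2] A[i]=10<=B[j]=10 take 10 → i++
[i=2,j=2] A[i]=13>B[j]=10 take 10 → j++
[i=2,j=3] A[i]=13>B[j]=11 take 11 → j++
[i=2,j=4] A[i]=13<=B[j]=26 take 13 → i++
[i=3,j=4] A[i]=16<=B[j]=26 take 16 → i++
[i=4,j=4] A[i]=17<=B[j]=26 take 17 → i++
[i=5,j=4] A[i]=25<=B[j]=26 take 25 → i++
[i=6,j=4] A[i]=32>B[j]=26 take 26 → j++
[i=6,j=5] A[i]=32<=B[j]=37 take 32 → i++
[i=7,j=5] A[i]=33<=B[j]=37 take 33 → i++
[i=8,j=5] A[i]=34<=B[j]=37 take 34 → i++
[i=9,j=5] A[i]=35<=B[j]=37 take 35 → i++
[i=10,j=5] A done, take B[j]=37 → j++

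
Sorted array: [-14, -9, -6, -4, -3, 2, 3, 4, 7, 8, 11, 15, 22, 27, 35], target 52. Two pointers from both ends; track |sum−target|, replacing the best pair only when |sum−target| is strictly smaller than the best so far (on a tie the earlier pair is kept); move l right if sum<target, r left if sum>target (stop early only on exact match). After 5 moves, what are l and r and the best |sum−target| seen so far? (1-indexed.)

l=1 r=15: -14+35=21 d=31 *, l++
l=2 r=15: -9+35=26 d=26 *, l++
l=3 r=15: -6+35=29 d=23 *, l++
l=4 r=15: -4+35=31 d=21 *, l++
l=5 r=15: -3+35=32 d=20 *, l++

l=6, r=15, best |Δ|=20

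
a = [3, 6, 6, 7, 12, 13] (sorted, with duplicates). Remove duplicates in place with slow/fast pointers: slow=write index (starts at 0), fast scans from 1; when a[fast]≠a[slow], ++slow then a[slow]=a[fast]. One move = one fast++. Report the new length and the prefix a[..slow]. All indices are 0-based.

length 5; prefix = [3, 6, 7, 12, 13]

(s=0,f=1) a[fast]=6≠a[slow]=3 write a[1]=6 → slow++,fast++
(s=1,f=2) a[fast]=6=a[slow] dup → fast++
(s=1,f=3) a[fast]=7≠a[slow]=6 write a[2]=7 → slow++,fast++
(s=2,f=4) a[fast]=12≠a[slow]=7 write a[3]=12 → slow++,fast++
(s=3,f=5) a[fast]=13≠a[slow]=12 write a[4]=13 → slow++,fast++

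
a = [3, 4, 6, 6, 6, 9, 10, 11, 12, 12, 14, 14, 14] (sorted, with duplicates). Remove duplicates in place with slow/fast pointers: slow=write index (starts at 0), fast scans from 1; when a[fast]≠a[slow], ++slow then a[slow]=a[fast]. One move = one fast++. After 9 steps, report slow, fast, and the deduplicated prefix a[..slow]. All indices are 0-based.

slow=0 fast=1: a[fast]=4≠a[slow]=3 write a[1]=4, slow++,fast++
slow=1 fast=2: a[fast]=6≠a[slow]=4 write a[2]=6, slow++,fast++
slow=2 fast=3: a[fast]=6=a[slow] dup, fast++
slow=2 fast=4: a[fast]=6=a[slow] dup, fast++
slow=2 fast=5: a[fast]=9≠a[slow]=6 write a[3]=9, slow++,fast++
slow=3 fast=6: a[fast]=10≠a[slow]=9 write a[4]=10, slow++,fast++
slow=4 fast=7: a[fast]=11≠a[slow]=10 write a[5]=11, slow++,fast++
slow=5 fast=8: a[fast]=12≠a[slow]=11 write a[6]=12, slow++,fast++
slow=6 fast=9: a[fast]=12=a[slow] dup, fast++

slow=6, fast=10, prefix=[3, 4, 6, 9, 10, 11, 12]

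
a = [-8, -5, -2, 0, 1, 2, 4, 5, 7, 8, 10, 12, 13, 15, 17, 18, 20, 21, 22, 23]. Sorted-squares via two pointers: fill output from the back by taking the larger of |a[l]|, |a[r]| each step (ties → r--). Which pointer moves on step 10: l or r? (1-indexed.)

[1,20] |-8|<=|23| out[20]=529 → r--
[1,19] |-8|<=|22| out[19]=484 → r--
[1,18] |-8|<=|21| out[18]=441 → r--
[1,17] |-8|<=|20| out[17]=400 → r--
[1,16] |-8|<=|18| out[16]=324 → r--
[1,15] |-8|<=|17| out[15]=289 → r--
[1,14] |-8|<=|15| out[14]=225 → r--
[1,13] |-8|<=|13| out[13]=169 → r--
[1,12] |-8|<=|12| out[12]=144 → r--
[1,11] |-8|<=|10| out[11]=100 → r--

r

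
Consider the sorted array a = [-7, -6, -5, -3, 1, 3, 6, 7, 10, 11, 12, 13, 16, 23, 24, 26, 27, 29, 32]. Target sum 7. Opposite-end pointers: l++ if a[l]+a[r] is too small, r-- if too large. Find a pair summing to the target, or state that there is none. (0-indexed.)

(-6, 13)

[0,18] -7+32=25 >7 → r--
[0,17] -7+29=22 >7 → r--
[0,16] -7+27=20 >7 → r--
[0,15] -7+26=19 >7 → r--
[0,14] -7+24=17 >7 → r--
[0,13] -7+23=16 >7 → r--
[0,12] -7+16=9 >7 → r--
[0,11] -7+13=6 <7 → l++
[1,11] -6+13=7 → found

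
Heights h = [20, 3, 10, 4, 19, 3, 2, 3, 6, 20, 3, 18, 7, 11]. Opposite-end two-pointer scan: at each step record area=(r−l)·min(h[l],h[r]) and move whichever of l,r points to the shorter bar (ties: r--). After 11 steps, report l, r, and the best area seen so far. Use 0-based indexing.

l=0 r=13: min(20,11)*13=143 best=143 *, r--
l=0 r=12: min(20,7)*12=84 best=143, r--
l=0 r=11: min(20,18)*11=198 best=198 *, r--
l=0 r=10: min(20,3)*10=30 best=198, r--
l=0 r=9: min(20,20)*9=180 best=198, r--
l=0 r=8: min(20,6)*8=48 best=198, r--
l=0 r=7: min(20,3)*7=21 best=198, r--
l=0 r=6: min(20,2)*6=12 best=198, r--
l=0 r=5: min(20,3)*5=15 best=198, r--
l=0 r=4: min(20,19)*4=76 best=198, r--
l=0 r=3: min(20,4)*3=12 best=198, r--

l=0, r=2, best area=198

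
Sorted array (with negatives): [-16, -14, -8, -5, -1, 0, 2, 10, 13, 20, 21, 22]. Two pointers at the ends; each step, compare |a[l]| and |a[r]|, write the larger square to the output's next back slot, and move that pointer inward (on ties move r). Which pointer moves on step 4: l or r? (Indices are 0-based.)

l

[0,11] |-16|<=|22| out[11]=484 → r--
[0,10] |-16|<=|21| out[10]=441 → r--
[0,9] |-16|<=|20| out[9]=400 → r--
[0,8] |-16|>|13| out[8]=256 → l++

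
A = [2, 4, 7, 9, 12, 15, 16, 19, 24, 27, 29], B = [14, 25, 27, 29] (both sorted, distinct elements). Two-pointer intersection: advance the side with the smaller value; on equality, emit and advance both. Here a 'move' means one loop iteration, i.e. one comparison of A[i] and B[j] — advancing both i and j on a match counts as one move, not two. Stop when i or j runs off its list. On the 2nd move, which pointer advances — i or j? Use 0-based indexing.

i

[i=0,j=0] 2<14 → i++
[i=1,j=0] 4<14 → i++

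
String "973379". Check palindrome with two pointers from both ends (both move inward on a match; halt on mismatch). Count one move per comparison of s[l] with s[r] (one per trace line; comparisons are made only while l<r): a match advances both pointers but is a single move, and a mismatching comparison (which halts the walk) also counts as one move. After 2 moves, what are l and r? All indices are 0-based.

l=2, r=3

l=0 r=5: '9'=='9', l++,r--
l=1 r=4: '7'=='7', l++,r--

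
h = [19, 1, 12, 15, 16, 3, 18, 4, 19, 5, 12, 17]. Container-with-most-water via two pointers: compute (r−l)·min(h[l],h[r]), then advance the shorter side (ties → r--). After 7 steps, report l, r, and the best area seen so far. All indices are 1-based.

l=1 r=12: min(19,17)*11=187 best=187 *, r--
l=1 r=11: min(19,12)*10=120 best=187, r--
l=1 r=10: min(19,5)*9=45 best=187, r--
l=1 r=9: min(19,19)*8=152 best=187, r--
l=1 r=8: min(19,4)*7=28 best=187, r--
l=1 r=7: min(19,18)*6=108 best=187, r--
l=1 r=6: min(19,3)*5=15 best=187, r--

l=1, r=5, best area=187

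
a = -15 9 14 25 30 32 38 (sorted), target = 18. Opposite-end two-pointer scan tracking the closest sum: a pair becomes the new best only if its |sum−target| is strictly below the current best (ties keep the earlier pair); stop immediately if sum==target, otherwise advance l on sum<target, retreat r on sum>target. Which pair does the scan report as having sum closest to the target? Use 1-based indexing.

[1,7] -15+38=23 d=5 * → r--
[1,6] -15+32=17 d=1 * → l++
[2,6] 9+32=41 d=23 → r--
[2,5] 9+30=39 d=21 → r--
[2,4] 9+25=34 d=16 → r--
[2,3] 9+14=23 d=5 → r--

pair (-15, 32) with sum 17 (|Δ|=1)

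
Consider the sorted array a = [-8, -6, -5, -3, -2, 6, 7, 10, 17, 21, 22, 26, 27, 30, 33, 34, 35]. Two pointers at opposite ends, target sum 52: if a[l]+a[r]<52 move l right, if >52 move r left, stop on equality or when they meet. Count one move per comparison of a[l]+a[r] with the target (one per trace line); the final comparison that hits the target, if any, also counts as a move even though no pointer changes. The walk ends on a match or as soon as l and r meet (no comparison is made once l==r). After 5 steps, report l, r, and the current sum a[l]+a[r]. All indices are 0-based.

l=5, r=16, sum=41

l=0 r=16: -8+35=27 <52, l++
l=1 r=16: -6+35=29 <52, l++
l=2 r=16: -5+35=30 <52, l++
l=3 r=16: -3+35=32 <52, l++
l=4 r=16: -2+35=33 <52, l++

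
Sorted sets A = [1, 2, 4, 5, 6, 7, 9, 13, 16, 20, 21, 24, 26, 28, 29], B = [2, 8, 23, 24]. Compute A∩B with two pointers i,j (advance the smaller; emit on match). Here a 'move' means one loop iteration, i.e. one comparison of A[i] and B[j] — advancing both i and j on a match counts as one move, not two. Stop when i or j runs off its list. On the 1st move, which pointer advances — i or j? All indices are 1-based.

[i=1,j=1] 1<2 → i++

i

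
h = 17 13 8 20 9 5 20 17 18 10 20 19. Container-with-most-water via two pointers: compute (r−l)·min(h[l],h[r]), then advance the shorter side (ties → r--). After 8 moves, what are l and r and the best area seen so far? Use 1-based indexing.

l=4, r=7, best area=187

[1,12] min(17,19)*11=187 best=187 * → l++
[2,12] min(13,19)*10=130 best=187 → l++
[3,12] min(8,19)*9=72 best=187 → l++
[4,12] min(20,19)*8=152 best=187 → r--
[4,11] min(20,20)*7=140 best=187 → r--
[4,10] min(20,10)*6=60 best=187 → r--
[4,9] min(20,18)*5=90 best=187 → r--
[4,8] min(20,17)*4=68 best=187 → r--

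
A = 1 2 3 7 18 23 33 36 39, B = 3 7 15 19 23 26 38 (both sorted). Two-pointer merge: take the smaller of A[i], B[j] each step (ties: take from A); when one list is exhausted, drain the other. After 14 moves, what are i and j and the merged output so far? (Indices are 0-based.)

i=0 j=0: A[i]=1<=B[j]=3 take 1, i++
i=1 j=0: A[i]=2<=B[j]=3 take 2, i++
i=2 j=0: A[i]=3<=B[j]=3 take 3, i++
i=3 j=0: A[i]=7>B[j]=3 take 3, j++
i=3 j=1: A[i]=7<=B[j]=7 take 7, i++
i=4 j=1: A[i]=18>B[j]=7 take 7, j++
i=4 j=2: A[i]=18>B[j]=15 take 15, j++
i=4 j=3: A[i]=18<=B[j]=19 take 18, i++
i=5 j=3: A[i]=23>B[j]=19 take 19, j++
i=5 j=4: A[i]=23<=B[j]=23 take 23, i++
i=6 j=4: A[i]=33>B[j]=23 take 23, j++
i=6 j=5: A[i]=33>B[j]=26 take 26, j++
i=6 j=6: A[i]=33<=B[j]=38 take 33, i++
i=7 j=6: A[i]=36<=B[j]=38 take 36, i++

i=8, j=6, merged so far=[1, 2, 3, 3, 7, 7, 15, 18, 19, 23, 23, 26, 33, 36]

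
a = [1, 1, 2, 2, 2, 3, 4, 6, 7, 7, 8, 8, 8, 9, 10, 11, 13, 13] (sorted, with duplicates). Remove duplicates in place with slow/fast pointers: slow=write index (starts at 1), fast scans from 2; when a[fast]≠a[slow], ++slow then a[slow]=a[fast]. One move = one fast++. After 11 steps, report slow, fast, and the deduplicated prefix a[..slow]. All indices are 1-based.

slow=1 fast=2: a[fast]=1=a[slow] dup, fast++
slow=1 fast=3: a[fast]=2≠a[slow]=1 write a[2]=2, slow++,fast++
slow=2 fast=4: a[fast]=2=a[slow] dup, fast++
slow=2 fast=5: a[fast]=2=a[slow] dup, fast++
slow=2 fast=6: a[fast]=3≠a[slow]=2 write a[3]=3, slow++,fast++
slow=3 fast=7: a[fast]=4≠a[slow]=3 write a[4]=4, slow++,fast++
slow=4 fast=8: a[fast]=6≠a[slow]=4 write a[5]=6, slow++,fast++
slow=5 fast=9: a[fast]=7≠a[slow]=6 write a[6]=7, slow++,fast++
slow=6 fast=10: a[fast]=7=a[slow] dup, fast++
slow=6 fast=11: a[fast]=8≠a[slow]=7 write a[7]=8, slow++,fast++
slow=7 fast=12: a[fast]=8=a[slow] dup, fast++

slow=7, fast=13, prefix=[1, 2, 3, 4, 6, 7, 8]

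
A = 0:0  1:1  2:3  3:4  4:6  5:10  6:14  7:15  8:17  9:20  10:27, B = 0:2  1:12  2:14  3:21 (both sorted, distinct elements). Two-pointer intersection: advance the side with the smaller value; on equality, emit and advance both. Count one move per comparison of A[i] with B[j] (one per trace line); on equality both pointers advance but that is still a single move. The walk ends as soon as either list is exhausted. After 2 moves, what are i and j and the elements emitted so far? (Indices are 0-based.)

i=2, j=0, emitted=[]

[i=0,j=0] 0<2 → i++
[i=1,j=0] 1<2 → i++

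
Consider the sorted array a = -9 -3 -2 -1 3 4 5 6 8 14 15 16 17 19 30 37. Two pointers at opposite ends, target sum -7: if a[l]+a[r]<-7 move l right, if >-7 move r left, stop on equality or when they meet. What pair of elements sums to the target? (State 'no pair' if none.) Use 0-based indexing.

no pair

[0,15] -9+37=28 >-7 → r--
[0,14] -9+30=21 >-7 → r--
[0,13] -9+19=10 >-7 → r--
[0,12] -9+17=8 >-7 → r--
[0,11] -9+16=7 >-7 → r--
[0,10] -9+15=6 >-7 → r--
[0,9] -9+14=5 >-7 → r--
[0,8] -9+8=-1 >-7 → r--
[0,7] -9+6=-3 >-7 → r--
[0,6] -9+5=-4 >-7 → r--
[0,5] -9+4=-5 >-7 → r--
[0,4] -9+3=-6 >-7 → r--
[0,3] -9+-1=-10 <-7 → l++
[1,3] -3+-1=-4 >-7 → r--
[1,2] -3+-2=-5 >-7 → r--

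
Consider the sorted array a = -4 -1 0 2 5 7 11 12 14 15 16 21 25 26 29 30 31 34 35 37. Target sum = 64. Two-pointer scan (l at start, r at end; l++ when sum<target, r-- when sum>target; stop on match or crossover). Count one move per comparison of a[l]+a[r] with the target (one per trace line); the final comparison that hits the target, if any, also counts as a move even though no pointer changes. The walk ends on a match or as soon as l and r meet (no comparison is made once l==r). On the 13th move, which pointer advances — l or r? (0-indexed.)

l

l=0 r=19: -4+37=33 <64, l++
l=1 r=19: -1+37=36 <64, l++
l=2 r=19: 0+37=37 <64, l++
l=3 r=19: 2+37=39 <64, l++
l=4 r=19: 5+37=42 <64, l++
l=5 r=19: 7+37=44 <64, l++
l=6 r=19: 11+37=48 <64, l++
l=7 r=19: 12+37=49 <64, l++
l=8 r=19: 14+37=51 <64, l++
l=9 r=19: 15+37=52 <64, l++
l=10 r=19: 16+37=53 <64, l++
l=11 r=19: 21+37=58 <64, l++
l=12 r=19: 25+37=62 <64, l++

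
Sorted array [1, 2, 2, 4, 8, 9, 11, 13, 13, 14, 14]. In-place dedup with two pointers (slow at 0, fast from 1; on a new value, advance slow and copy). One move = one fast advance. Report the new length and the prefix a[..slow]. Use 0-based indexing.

slow=0 fast=1: a[fast]=2≠a[slow]=1 write a[1]=2, slow++,fast++
slow=1 fast=2: a[fast]=2=a[slow] dup, fast++
slow=1 fast=3: a[fast]=4≠a[slow]=2 write a[2]=4, slow++,fast++
slow=2 fast=4: a[fast]=8≠a[slow]=4 write a[3]=8, slow++,fast++
slow=3 fast=5: a[fast]=9≠a[slow]=8 write a[4]=9, slow++,fast++
slow=4 fast=6: a[fast]=11≠a[slow]=9 write a[5]=11, slow++,fast++
slow=5 fast=7: a[fast]=13≠a[slow]=11 write a[6]=13, slow++,fast++
slow=6 fast=8: a[fast]=13=a[slow] dup, fast++
slow=6 fast=9: a[fast]=14≠a[slow]=13 write a[7]=14, slow++,fast++
slow=7 fast=10: a[fast]=14=a[slow] dup, fast++

length 8; prefix = [1, 2, 4, 8, 9, 11, 13, 14]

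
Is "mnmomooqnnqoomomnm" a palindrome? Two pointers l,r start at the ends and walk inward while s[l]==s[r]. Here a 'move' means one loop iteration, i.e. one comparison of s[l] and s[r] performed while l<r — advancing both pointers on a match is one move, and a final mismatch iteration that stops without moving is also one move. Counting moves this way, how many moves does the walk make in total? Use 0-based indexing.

[0,17] 'm'=='m' → l++,r--
[1,16] 'n'=='n' → l++,r--
[2,15] 'm'=='m' → l++,r--
[3,14] 'o'=='o' → l++,r--
[4,13] 'm'=='m' → l++,r--
[5,12] 'o'=='o' → l++,r--
[6,11] 'o'=='o' → l++,r--
[7,10] 'q'=='q' → l++,r--
[8,9] 'n'=='n' → l++,r--

9 moves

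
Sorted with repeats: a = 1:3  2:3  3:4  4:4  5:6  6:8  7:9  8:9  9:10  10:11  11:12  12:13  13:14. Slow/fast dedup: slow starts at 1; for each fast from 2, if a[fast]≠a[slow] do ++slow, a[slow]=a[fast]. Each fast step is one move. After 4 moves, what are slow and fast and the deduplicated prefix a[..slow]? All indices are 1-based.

slow=1 fast=2: a[fast]=3=a[slow] dup, fast++
slow=1 fast=3: a[fast]=4≠a[slow]=3 write a[2]=4, slow++,fast++
slow=2 fast=4: a[fast]=4=a[slow] dup, fast++
slow=2 fast=5: a[fast]=6≠a[slow]=4 write a[3]=6, slow++,fast++

slow=3, fast=6, prefix=[3, 4, 6]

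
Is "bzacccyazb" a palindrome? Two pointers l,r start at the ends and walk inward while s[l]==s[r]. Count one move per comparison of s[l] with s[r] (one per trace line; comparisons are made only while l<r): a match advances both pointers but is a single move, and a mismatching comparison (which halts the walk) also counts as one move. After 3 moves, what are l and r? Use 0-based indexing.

l=0 r=9: 'b'=='b', l++,r--
l=1 r=8: 'z'=='z', l++,r--
l=2 r=7: 'a'=='a', l++,r--

l=3, r=6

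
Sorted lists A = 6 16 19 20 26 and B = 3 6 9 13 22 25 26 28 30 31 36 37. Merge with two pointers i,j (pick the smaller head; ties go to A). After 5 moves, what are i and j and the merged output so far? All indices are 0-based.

i=0 j=0: A[i]=6>B[j]=3 take 3, j++
i=0 j=1: A[i]=6<=B[j]=6 take 6, i++
i=1 j=1: A[i]=16>B[j]=6 take 6, j++
i=1 j=2: A[i]=16>B[j]=9 take 9, j++
i=1 j=3: A[i]=16>B[j]=13 take 13, j++

i=1, j=4, merged so far=[3, 6, 6, 9, 13]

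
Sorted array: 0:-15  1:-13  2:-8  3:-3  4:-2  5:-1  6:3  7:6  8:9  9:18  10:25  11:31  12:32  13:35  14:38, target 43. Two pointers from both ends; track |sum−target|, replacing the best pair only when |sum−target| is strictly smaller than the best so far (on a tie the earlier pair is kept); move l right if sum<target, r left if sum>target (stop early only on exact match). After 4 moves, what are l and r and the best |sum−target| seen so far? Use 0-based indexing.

[0,14] -15+38=23 d=20 * → l++
[1,14] -13+38=25 d=18 * → l++
[2,14] -8+38=30 d=13 * → l++
[3,14] -3+38=35 d=8 * → l++

l=4, r=14, best |Δ|=8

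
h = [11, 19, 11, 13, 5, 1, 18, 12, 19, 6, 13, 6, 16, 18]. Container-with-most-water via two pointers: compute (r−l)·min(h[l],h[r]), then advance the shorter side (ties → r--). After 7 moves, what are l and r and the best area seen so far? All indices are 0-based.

l=0 r=13: min(11,18)*13=143 best=143 *, l++
l=1 r=13: min(19,18)*12=216 best=216 *, r--
l=1 r=12: min(19,16)*11=176 best=216, r--
l=1 r=11: min(19,6)*10=60 best=216, r--
l=1 r=10: min(19,13)*9=117 best=216, r--
l=1 r=9: min(19,6)*8=48 best=216, r--
l=1 r=8: min(19,19)*7=133 best=216, r--

l=1, r=7, best area=216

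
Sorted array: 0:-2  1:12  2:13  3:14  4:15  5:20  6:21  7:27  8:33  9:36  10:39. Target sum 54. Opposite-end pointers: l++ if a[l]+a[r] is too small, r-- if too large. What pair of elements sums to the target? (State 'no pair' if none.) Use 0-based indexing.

(15, 39)

l=0 r=10: -2+39=37 <54, l++
l=1 r=10: 12+39=51 <54, l++
l=2 r=10: 13+39=52 <54, l++
l=3 r=10: 14+39=53 <54, l++
l=4 r=10: 15+39=54, found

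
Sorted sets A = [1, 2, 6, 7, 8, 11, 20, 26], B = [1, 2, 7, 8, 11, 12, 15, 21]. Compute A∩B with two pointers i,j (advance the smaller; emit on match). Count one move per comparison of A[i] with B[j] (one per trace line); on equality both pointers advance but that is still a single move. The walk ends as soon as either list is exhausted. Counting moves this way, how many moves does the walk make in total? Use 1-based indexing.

10 moves

i=1 j=1: 1==1 emit, i++,j++
i=2 j=2: 2==2 emit, i++,j++
i=3 j=3: 6<7, i++
i=4 j=3: 7==7 emit, i++,j++
i=5 j=4: 8==8 emit, i++,j++
i=6 j=5: 11==11 emit, i++,j++
i=7 j=6: 20>12, j++
i=7 j=7: 20>15, j++
i=7 j=8: 20<21, i++
i=8 j=8: 26>21, j++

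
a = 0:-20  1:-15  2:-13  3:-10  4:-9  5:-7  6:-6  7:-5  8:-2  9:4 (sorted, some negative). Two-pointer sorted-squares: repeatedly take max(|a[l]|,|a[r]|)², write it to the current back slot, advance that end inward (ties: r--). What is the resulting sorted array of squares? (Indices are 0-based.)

[4, 16, 25, 36, 49, 81, 100, 169, 225, 400]

[0,9] |-20|>|4| out[9]=400 → l++
[1,9] |-15|>|4| out[8]=225 → l++
[2,9] |-13|>|4| out[7]=169 → l++
[3,9] |-10|>|4| out[6]=100 → l++
[4,9] |-9|>|4| out[5]=81 → l++
[5,9] |-7|>|4| out[4]=49 → l++
[6,9] |-6|>|4| out[3]=36 → l++
[7,9] |-5|>|4| out[2]=25 → l++
[8,9] |-2|<=|4| out[1]=16 → r--
[8,8] |-2|<=|-2| out[0]=4 → r--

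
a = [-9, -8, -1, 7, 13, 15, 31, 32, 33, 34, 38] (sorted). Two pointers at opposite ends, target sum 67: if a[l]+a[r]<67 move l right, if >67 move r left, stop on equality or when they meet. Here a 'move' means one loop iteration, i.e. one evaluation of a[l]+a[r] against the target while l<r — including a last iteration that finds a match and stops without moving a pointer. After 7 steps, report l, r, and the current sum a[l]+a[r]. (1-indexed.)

l=7, r=10, sum=65

l=1 r=11: -9+38=29 <67, l++
l=2 r=11: -8+38=30 <67, l++
l=3 r=11: -1+38=37 <67, l++
l=4 r=11: 7+38=45 <67, l++
l=5 r=11: 13+38=51 <67, l++
l=6 r=11: 15+38=53 <67, l++
l=7 r=11: 31+38=69 >67, r--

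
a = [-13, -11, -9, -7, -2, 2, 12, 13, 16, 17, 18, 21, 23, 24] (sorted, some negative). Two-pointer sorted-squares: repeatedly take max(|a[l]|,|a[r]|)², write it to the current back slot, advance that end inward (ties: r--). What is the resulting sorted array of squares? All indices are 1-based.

l=1 r=14: |-13|<=|24| out[14]=576, r--
l=1 r=13: |-13|<=|23| out[13]=529, r--
l=1 r=12: |-13|<=|21| out[12]=441, r--
l=1 r=11: |-13|<=|18| out[11]=324, r--
l=1 r=10: |-13|<=|17| out[10]=289, r--
l=1 r=9: |-13|<=|16| out[9]=256, r--
l=1 r=8: |-13|<=|13| out[8]=169, r--
l=1 r=7: |-13|>|12| out[7]=169, l++
l=2 r=7: |-11|<=|12| out[6]=144, r--
l=2 r=6: |-11|>|2| out[5]=121, l++
l=3 r=6: |-9|>|2| out[4]=81, l++
l=4 r=6: |-7|>|2| out[3]=49, l++
l=5 r=6: |-2|<=|2| out[2]=4, r--
l=5 r=5: |-2|<=|-2| out[1]=4, r--

[4, 4, 49, 81, 121, 144, 169, 169, 256, 289, 324, 441, 529, 576]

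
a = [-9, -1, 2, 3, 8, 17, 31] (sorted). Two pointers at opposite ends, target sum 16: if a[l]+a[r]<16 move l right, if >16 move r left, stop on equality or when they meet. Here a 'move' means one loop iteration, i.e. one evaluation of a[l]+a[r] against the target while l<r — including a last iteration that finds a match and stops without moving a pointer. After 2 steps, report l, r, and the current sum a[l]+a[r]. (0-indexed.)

[0,6] -9+31=22 >16 → r--
[0,5] -9+17=8 <16 → l++

l=1, r=5, sum=16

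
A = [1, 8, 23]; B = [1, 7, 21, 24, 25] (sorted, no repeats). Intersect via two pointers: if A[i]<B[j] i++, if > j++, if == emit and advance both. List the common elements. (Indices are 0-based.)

[i=0,j=0] 1==1 emit → i++,j++
[i=1,j=1] 8>7 → j++
[i=1,j=2] 8<21 → i++
[i=2,j=2] 23>21 → j++
[i=2,j=3] 23<24 → i++

intersection = [1]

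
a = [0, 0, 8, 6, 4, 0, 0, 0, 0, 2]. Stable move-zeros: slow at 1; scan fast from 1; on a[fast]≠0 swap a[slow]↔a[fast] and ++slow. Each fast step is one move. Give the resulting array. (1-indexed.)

[8, 6, 4, 2, 0, 0, 0, 0, 0, 0]

slow=1 fast=1: a[fast]=0, fast++
slow=1 fast=2: a[fast]=0, fast++
slow=1 fast=3: a[fast]=8≠0 swap→a[1]=8, slow++,fast++
slow=2 fast=4: a[fast]=6≠0 swap→a[2]=6, slow++,fast++
slow=3 fast=5: a[fast]=4≠0 swap→a[3]=4, slow++,fast++
slow=4 fast=6: a[fast]=0, fast++
slow=4 fast=7: a[fast]=0, fast++
slow=4 fast=8: a[fast]=0, fast++
slow=4 fast=9: a[fast]=0, fast++
slow=4 fast=10: a[fast]=2≠0 swap→a[4]=2, slow++,fast++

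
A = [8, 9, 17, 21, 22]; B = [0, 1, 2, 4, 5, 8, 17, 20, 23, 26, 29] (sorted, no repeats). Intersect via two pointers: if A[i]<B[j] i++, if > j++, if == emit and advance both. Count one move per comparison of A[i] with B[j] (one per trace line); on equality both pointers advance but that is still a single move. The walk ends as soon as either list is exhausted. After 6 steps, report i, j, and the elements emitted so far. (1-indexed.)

i=2, j=7, emitted=[8]

i=1 j=1: 8>0, j++
i=1 j=2: 8>1, j++
i=1 j=3: 8>2, j++
i=1 j=4: 8>4, j++
i=1 j=5: 8>5, j++
i=1 j=6: 8==8 emit, i++,j++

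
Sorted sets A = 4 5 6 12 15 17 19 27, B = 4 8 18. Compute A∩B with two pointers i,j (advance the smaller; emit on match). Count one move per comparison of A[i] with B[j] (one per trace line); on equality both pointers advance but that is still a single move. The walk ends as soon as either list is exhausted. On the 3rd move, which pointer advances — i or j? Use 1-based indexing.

i

[i=1,j=1] 4==4 emit → i++,j++
[i=2,j=2] 5<8 → i++
[i=3,j=2] 6<8 → i++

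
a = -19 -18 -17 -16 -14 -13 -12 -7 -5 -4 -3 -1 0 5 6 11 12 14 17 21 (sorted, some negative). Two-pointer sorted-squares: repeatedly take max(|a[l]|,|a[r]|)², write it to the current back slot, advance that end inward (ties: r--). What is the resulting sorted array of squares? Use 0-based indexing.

[0, 1, 9, 16, 25, 25, 36, 49, 121, 144, 144, 169, 196, 196, 256, 289, 289, 324, 361, 441]

[0,19] |-19|<=|21| out[19]=441 → r--
[0,18] |-19|>|17| out[18]=361 → l++
[1,18] |-18|>|17| out[17]=324 → l++
[2,18] |-17|<=|17| out[16]=289 → r--
[2,17] |-17|>|14| out[15]=289 → l++
[3,17] |-16|>|14| out[14]=256 → l++
[4,17] |-14|<=|14| out[13]=196 → r--
[4,16] |-14|>|12| out[12]=196 → l++
[5,16] |-13|>|12| out[11]=169 → l++
[6,16] |-12|<=|12| out[10]=144 → r--
[6,15] |-12|>|11| out[9]=144 → l++
[7,15] |-7|<=|11| out[8]=121 → r--
[7,14] |-7|>|6| out[7]=49 → l++
[8,14] |-5|<=|6| out[6]=36 → r--
[8,13] |-5|<=|5| out[5]=25 → r--
[8,12] |-5|>|0| out[4]=25 → l++
[9,12] |-4|>|0| out[3]=16 → l++
[10,12] |-3|>|0| out[2]=9 → l++
[11,12] |-1|>|0| out[1]=1 → l++
[12,12] |0|<=|0| out[0]=0 → r--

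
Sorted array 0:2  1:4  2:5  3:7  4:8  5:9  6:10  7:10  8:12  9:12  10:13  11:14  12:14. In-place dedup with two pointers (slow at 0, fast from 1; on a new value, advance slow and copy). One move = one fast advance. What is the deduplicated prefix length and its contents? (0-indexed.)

slow=0 fast=1: a[fast]=4≠a[slow]=2 write a[1]=4, slow++,fast++
slow=1 fast=2: a[fast]=5≠a[slow]=4 write a[2]=5, slow++,fast++
slow=2 fast=3: a[fast]=7≠a[slow]=5 write a[3]=7, slow++,fast++
slow=3 fast=4: a[fast]=8≠a[slow]=7 write a[4]=8, slow++,fast++
slow=4 fast=5: a[fast]=9≠a[slow]=8 write a[5]=9, slow++,fast++
slow=5 fast=6: a[fast]=10≠a[slow]=9 write a[6]=10, slow++,fast++
slow=6 fast=7: a[fast]=10=a[slow] dup, fast++
slow=6 fast=8: a[fast]=12≠a[slow]=10 write a[7]=12, slow++,fast++
slow=7 fast=9: a[fast]=12=a[slow] dup, fast++
slow=7 fast=10: a[fast]=13≠a[slow]=12 write a[8]=13, slow++,fast++
slow=8 fast=11: a[fast]=14≠a[slow]=13 write a[9]=14, slow++,fast++
slow=9 fast=12: a[fast]=14=a[slow] dup, fast++

length 10; prefix = [2, 4, 5, 7, 8, 9, 10, 12, 13, 14]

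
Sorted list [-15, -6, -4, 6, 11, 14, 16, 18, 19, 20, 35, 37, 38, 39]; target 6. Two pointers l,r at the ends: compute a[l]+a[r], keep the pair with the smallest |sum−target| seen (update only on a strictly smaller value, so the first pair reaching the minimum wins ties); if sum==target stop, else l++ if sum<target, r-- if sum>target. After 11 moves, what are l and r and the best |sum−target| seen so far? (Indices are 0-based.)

l=2, r=4, best |Δ|=1

l=0 r=13: -15+39=24 d=18 *, r--
l=0 r=12: -15+38=23 d=17 *, r--
l=0 r=11: -15+37=22 d=16 *, r--
l=0 r=10: -15+35=20 d=14 *, r--
l=0 r=9: -15+20=5 d=1 *, l++
l=1 r=9: -6+20=14 d=8, r--
l=1 r=8: -6+19=13 d=7, r--
l=1 r=7: -6+18=12 d=6, r--
l=1 r=6: -6+16=10 d=4, r--
l=1 r=5: -6+14=8 d=2, r--
l=1 r=4: -6+11=5 d=1, l++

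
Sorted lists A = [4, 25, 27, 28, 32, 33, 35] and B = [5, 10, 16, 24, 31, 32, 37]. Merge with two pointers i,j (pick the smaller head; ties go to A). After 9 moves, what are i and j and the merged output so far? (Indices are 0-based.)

[i=0,j=0] A[i]=4<=B[j]=5 take 4 → i++
[i=1,j=0] A[i]=25>B[j]=5 take 5 → j++
[i=1,j=1] A[i]=25>B[j]=10 take 10 → j++
[i=1,j=2] A[i]=25>B[j]=16 take 16 → j++
[i=1,j=3] A[i]=25>B[j]=24 take 24 → j++
[i=1,j=4] A[i]=25<=B[j]=31 take 25 → i++
[i=2,j=4] A[i]=27<=B[j]=31 take 27 → i++
[i=3,j=4] A[i]=28<=B[j]=31 take 28 → i++
[i=4,j=4] A[i]=32>B[j]=31 take 31 → j++

i=4, j=5, merged so far=[4, 5, 10, 16, 24, 25, 27, 28, 31]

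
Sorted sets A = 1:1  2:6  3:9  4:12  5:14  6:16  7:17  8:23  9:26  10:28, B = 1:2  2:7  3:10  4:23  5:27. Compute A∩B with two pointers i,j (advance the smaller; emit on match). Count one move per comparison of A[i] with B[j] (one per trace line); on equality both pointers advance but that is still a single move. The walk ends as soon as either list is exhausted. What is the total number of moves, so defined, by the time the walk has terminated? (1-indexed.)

13 moves

[i=1,j=1] 1<2 → i++
[i=2,j=1] 6>2 → j++
[i=2,j=2] 6<7 → i++
[i=3,j=2] 9>7 → j++
[i=3,j=3] 9<10 → i++
[i=4,j=3] 12>10 → j++
[i=4,j=4] 12<23 → i++
[i=5,j=4] 14<23 → i++
[i=6,j=4] 16<23 → i++
[i=7,j=4] 17<23 → i++
[i=8,j=4] 23==23 emit → i++,j++
[i=9,j=5] 26<27 → i++
[i=10,j=5] 28>27 → j++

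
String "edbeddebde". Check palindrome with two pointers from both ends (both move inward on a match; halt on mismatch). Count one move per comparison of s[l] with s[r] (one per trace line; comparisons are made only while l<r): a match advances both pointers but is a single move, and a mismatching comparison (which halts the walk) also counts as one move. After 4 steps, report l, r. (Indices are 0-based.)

l=4, r=5

[0,9] 'e'=='e' → l++,r--
[1,8] 'd'=='d' → l++,r--
[2,7] 'b'=='b' → l++,r--
[3,6] 'e'=='e' → l++,r--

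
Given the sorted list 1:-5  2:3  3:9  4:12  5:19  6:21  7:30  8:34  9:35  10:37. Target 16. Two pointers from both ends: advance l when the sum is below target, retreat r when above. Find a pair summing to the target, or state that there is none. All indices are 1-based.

(-5, 21)

[1,10] -5+37=32 >16 → r--
[1,9] -5+35=30 >16 → r--
[1,8] -5+34=29 >16 → r--
[1,7] -5+30=25 >16 → r--
[1,6] -5+21=16 → found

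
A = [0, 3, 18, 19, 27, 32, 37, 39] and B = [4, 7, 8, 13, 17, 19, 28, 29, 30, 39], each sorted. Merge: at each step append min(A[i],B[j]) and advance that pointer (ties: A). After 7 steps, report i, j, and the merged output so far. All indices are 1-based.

i=3, j=6, merged so far=[0, 3, 4, 7, 8, 13, 17]

i=1 j=1: A[i]=0<=B[j]=4 take 0, i++
i=2 j=1: A[i]=3<=B[j]=4 take 3, i++
i=3 j=1: A[i]=18>B[j]=4 take 4, j++
i=3 j=2: A[i]=18>B[j]=7 take 7, j++
i=3 j=3: A[i]=18>B[j]=8 take 8, j++
i=3 j=4: A[i]=18>B[j]=13 take 13, j++
i=3 j=5: A[i]=18>B[j]=17 take 17, j++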